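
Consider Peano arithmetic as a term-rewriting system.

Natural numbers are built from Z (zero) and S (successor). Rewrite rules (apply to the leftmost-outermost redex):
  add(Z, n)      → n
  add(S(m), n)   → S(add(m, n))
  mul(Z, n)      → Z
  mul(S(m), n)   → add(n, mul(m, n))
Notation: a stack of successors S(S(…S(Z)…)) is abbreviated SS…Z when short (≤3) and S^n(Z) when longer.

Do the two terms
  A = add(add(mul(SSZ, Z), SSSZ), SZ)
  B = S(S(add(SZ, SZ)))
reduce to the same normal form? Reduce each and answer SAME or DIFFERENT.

Term A:
  start: add(add(mul(SSZ, Z), SSSZ), SZ)
  step 1: add(add(add(Z, mul(SZ, Z)), SSSZ), SZ)
  step 2: add(add(mul(SZ, Z), SSSZ), SZ)
  step 3: add(add(add(Z, mul(Z, Z)), SSSZ), SZ)
  step 4: add(add(mul(Z, Z), SSSZ), SZ)
  step 5: add(add(Z, SSSZ), SZ)
  step 6: add(SSSZ, SZ)
  step 7: S(add(SSZ, SZ))
  step 8: S(S(add(SZ, SZ)))
  step 9: S(S(S(add(Z, SZ))))
  step 10: S^4(Z)

Term B:
  start: S(S(add(SZ, SZ)))
  step 1: S(S(S(add(Z, SZ))))
  step 2: S^4(Z)

Answer: SAME — A ⇓ S^4(Z), B ⇓ S^4(Z)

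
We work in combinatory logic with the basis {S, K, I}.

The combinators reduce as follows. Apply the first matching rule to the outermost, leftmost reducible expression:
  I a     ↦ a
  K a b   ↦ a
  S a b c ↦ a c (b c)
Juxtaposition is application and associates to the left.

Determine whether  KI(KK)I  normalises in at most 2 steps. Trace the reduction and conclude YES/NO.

Answer: YES — reaches normal form I in 2 ≤ 2 steps

Reduction:
  start: KI(KK)I
  →1  II
  →2  I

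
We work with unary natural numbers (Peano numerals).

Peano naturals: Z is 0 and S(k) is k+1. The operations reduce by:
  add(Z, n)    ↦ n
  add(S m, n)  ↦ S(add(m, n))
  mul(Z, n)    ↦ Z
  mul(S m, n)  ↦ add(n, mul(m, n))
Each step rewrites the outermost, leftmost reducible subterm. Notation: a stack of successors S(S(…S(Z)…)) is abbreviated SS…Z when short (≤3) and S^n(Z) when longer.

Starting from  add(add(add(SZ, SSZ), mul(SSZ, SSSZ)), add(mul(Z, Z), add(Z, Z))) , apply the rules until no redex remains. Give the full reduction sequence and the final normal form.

  start: add(add(add(SZ, SSZ), mul(SSZ, SSSZ)), add(mul(Z, Z), add(Z, Z)))
  [1] add(add(S(add(Z, SSZ)), mul(SSZ, SSSZ)), add(mul(Z, Z), add(Z, Z)))
  [2] add(S(add(add(Z, SSZ), mul(SSZ, SSSZ))), add(mul(Z, Z), add(Z, Z)))
  [3] S(add(add(add(Z, SSZ), mul(SSZ, SSSZ)), add(mul(Z, Z), add(Z, Z))))
  [4] S(add(add(SSZ, mul(SSZ, SSSZ)), add(mul(Z, Z), add(Z, Z))))
  [5] S(add(S(add(SZ, mul(SSZ, SSSZ))), add(mul(Z, Z), add(Z, Z))))
  [6] S(S(add(add(SZ, mul(SSZ, SSSZ)), add(mul(Z, Z), add(Z, Z)))))
  [7] S(S(add(S(add(Z, mul(SSZ, SSSZ))), add(mul(Z, Z), add(Z, Z)))))
  [8] S(S(S(add(add(Z, mul(SSZ, SSSZ)), add(mul(Z, Z), add(Z, Z))))))
  [9] S(S(S(add(mul(SSZ, SSSZ), add(mul(Z, Z), add(Z, Z))))))
  [10] S(S(S(add(add(SSSZ, mul(SZ, SSSZ)), add(mul(Z, Z), add(Z, Z))))))
  [11] S(S(S(add(S(add(SSZ, mul(SZ, SSSZ))), add(mul(Z, Z), add(Z, Z))))))
  [12] S(S(S(S(add(add(SSZ, mul(SZ, SSSZ)), add(mul(Z, Z), add(Z, Z)))))))
  [13] S(S(S(S(add(S(add(SZ, mul(SZ, SSSZ))), add(mul(Z, Z), add(Z, Z)))))))
  [14] S(S(S(S(S(add(add(SZ, mul(SZ, SSSZ)), add(mul(Z, Z), add(Z, Z))))))))
  [15] S(S(S(S(S(add(S(add(Z, mul(SZ, SSSZ))), add(mul(Z, Z), add(Z, Z))))))))
  [16] S(S(S(S(S(S(add(add(Z, mul(SZ, SSSZ)), add(mul(Z, Z), add(Z, Z)))))))))
  [17] S(S(S(S(S(S(add(mul(SZ, SSSZ), add(mul(Z, Z), add(Z, Z)))))))))
  [18] S(S(S(S(S(S(add(add(SSSZ, mul(Z, SSSZ)), add(mul(Z, Z), add(Z, Z)))))))))
  [19] S(S(S(S(S(S(add(S(add(SSZ, mul(Z, SSSZ))), add(mul(Z, Z), add(Z, Z)))))))))
  [20] S(S(S(S(S(S(S(add(add(SSZ, mul(Z, SSSZ)), add(mul(Z, Z), add(Z, Z))))))))))
  [21] S(S(S(S(S(S(S(add(S(add(SZ, mul(Z, SSSZ))), add(mul(Z, Z), add(Z, Z))))))))))
  [22] S(S(S(S(S(S(S(S(add(add(SZ, mul(Z, SSSZ)), add(mul(Z, Z), add(Z, Z)))))))))))
  [23] S(S(S(S(S(S(S(S(add(S(add(Z, mul(Z, SSSZ))), add(mul(Z, Z), add(Z, Z)))))))))))
  [24] S(S(S(S(S(S(S(S(S(add(add(Z, mul(Z, SSSZ)), add(mul(Z, Z), add(Z, Z))))))))))))
  [25] S(S(S(S(S(S(S(S(S(add(mul(Z, SSSZ), add(mul(Z, Z), add(Z, Z))))))))))))
  [26] S(S(S(S(S(S(S(S(S(add(Z, add(mul(Z, Z), add(Z, Z))))))))))))
  [27] S(S(S(S(S(S(S(S(S(add(mul(Z, Z), add(Z, Z)))))))))))
  [28] S(S(S(S(S(S(S(S(S(add(Z, add(Z, Z)))))))))))
  [29] S(S(S(S(S(S(S(S(S(add(Z, Z))))))))))
  [30] S^9(Z)

Answer: normal form = S^9(Z)  (in 30 steps)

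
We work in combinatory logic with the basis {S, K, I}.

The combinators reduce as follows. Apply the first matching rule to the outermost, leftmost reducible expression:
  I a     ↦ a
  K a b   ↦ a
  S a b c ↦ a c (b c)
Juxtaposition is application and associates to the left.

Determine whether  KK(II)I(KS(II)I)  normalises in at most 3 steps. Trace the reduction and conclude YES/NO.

Answer: YES — reaches normal form I in 2 ≤ 3 steps

Reduction:
  start: KK(II)I(KS(II)I)
  →1  KI(KS(II)I)
  →2  I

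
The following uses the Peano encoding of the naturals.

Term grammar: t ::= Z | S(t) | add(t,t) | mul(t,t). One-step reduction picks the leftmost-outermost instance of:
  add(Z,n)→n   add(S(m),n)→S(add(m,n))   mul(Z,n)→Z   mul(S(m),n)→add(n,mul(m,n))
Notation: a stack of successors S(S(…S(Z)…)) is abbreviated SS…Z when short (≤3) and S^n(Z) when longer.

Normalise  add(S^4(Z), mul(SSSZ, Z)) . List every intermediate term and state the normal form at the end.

Answer: normal form = S^4(Z)  (in 12 steps)

Working:
  start: add(S^4(Z), mul(SSSZ, Z))
  [1] S(add(SSSZ, mul(SSSZ, Z)))
  [2] S(S(add(SSZ, mul(SSSZ, Z))))
  [3] S(S(S(add(SZ, mul(SSSZ, Z)))))
  [4] S(S(S(S(add(Z, mul(SSSZ, Z))))))
  [5] S(S(S(S(mul(SSSZ, Z)))))
  [6] S(S(S(S(add(Z, mul(SSZ, Z))))))
  [7] S(S(S(S(mul(SSZ, Z)))))
  [8] S(S(S(S(add(Z, mul(SZ, Z))))))
  [9] S(S(S(S(mul(SZ, Z)))))
  [10] S(S(S(S(add(Z, mul(Z, Z))))))
  [11] S(S(S(S(mul(Z, Z)))))
  [12] S^4(Z)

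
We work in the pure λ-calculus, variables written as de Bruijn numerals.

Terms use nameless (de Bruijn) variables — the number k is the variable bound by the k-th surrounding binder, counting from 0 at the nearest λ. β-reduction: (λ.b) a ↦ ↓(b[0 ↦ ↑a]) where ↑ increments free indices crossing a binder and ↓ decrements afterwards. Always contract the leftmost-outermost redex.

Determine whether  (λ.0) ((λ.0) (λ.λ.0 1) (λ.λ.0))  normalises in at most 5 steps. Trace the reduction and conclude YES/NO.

Answer: YES — reaches normal form λ.0 (λ.λ.0) in 3 ≤ 5 steps

Working:
  start: (λ.0) ((λ.0) (λ.λ.0 1) (λ.λ.0))
  →1  (λ.0) (λ.λ.0 1) (λ.λ.0)
  →2  (λ.λ.0 1) (λ.λ.0)
  →3  λ.0 (λ.λ.0)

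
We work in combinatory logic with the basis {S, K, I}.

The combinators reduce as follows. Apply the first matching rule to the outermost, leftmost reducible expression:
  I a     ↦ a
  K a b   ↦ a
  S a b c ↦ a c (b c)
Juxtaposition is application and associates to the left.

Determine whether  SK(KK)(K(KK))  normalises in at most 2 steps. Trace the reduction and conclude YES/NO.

Answer: YES — reaches normal form K(KK) in 2 ≤ 2 steps

Reduction:
  start: SK(KK)(K(KK))
  [1] K(K(KK))(KK(K(KK)))
  [2] K(KK)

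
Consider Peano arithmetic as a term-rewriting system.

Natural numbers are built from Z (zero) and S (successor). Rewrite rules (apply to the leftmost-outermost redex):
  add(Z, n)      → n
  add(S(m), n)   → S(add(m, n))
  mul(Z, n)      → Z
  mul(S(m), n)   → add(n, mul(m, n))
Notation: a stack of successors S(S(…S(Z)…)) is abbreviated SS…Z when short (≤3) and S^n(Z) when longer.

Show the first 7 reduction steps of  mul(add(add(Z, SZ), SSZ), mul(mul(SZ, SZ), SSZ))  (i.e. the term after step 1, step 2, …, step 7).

  start: mul(add(add(Z, SZ), SSZ), mul(mul(SZ, SZ), SSZ))
  step 1: mul(add(SZ, SSZ), mul(mul(SZ, SZ), SSZ))
  step 2: mul(S(add(Z, SSZ)), mul(mul(SZ, SZ), SSZ))
  step 3: add(mul(mul(SZ, SZ), SSZ), mul(add(Z, SSZ), mul(mul(SZ, SZ), SSZ)))
  step 4: add(mul(add(SZ, mul(Z, SZ)), SSZ), mul(add(Z, SSZ), mul(mul(SZ, SZ), SSZ)))
  step 5: add(mul(S(add(Z, mul(Z, SZ))), SSZ), mul(add(Z, SSZ), mul(mul(SZ, SZ), SSZ)))
  step 6: add(add(SSZ, mul(add(Z, mul(Z, SZ)), SSZ)), mul(add(Z, SSZ), mul(mul(SZ, SZ), SSZ)))
  step 7: add(S(add(SZ, mul(add(Z, mul(Z, SZ)), SSZ))), mul(add(Z, SSZ), mul(mul(SZ, SZ), SSZ)))

Answer: after 7 steps: add(S(add(SZ, mul(add(Z, mul(Z, SZ)), SSZ))), mul(add(Z, SSZ), mul(mul(SZ, SZ), SSZ)))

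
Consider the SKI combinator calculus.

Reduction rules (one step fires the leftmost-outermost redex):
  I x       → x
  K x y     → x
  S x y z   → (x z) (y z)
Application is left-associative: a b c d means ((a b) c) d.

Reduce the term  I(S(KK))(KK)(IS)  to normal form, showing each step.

Answer: normal form = KK  (in 4 steps)

Working:
  start: I(S(KK))(KK)(IS)
  step 1: S(KK)(KK)(IS)
  step 2: KK(IS)(KK(IS))
  step 3: K(KK(IS))
  step 4: KK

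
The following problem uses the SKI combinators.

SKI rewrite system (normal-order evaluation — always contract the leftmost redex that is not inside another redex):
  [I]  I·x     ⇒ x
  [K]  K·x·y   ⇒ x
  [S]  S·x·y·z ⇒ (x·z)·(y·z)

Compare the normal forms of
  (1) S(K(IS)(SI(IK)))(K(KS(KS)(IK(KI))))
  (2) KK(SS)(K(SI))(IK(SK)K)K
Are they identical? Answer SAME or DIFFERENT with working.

Term A:
  start: S(K(IS)(SI(IK)))(K(KS(KS)(IK(KI))))
  →1  S(IS)(K(KS(KS)(IK(KI))))
  →2  SS(K(KS(KS)(IK(KI))))
  →3  SS(K(S(IK(KI))))
  →4  SS(K(S(K(KI))))

Term B:
  start: KK(SS)(K(SI))(IK(SK)K)K
  →1  K(K(SI))(IK(SK)K)K
  →2  K(SI)K
  →3  SI

Answer: DIFFERENT — A ⇓ SS(K(S(K(KI)))), B ⇓ SI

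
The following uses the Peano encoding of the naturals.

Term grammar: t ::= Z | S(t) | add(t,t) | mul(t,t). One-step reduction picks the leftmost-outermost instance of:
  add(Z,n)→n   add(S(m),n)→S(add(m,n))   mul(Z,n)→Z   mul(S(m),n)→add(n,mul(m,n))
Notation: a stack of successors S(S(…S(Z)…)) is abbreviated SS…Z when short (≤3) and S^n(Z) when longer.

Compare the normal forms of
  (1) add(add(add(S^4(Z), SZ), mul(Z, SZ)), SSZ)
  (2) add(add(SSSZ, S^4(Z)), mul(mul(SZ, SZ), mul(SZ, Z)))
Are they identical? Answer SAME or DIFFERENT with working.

Term A:
  start: add(add(add(S^4(Z), SZ), mul(Z, SZ)), SSZ)
  [1] add(add(S(add(SSSZ, SZ)), mul(Z, SZ)), SSZ)
  [2] add(S(add(add(SSSZ, SZ), mul(Z, SZ))), SSZ)
  [3] S(add(add(add(SSSZ, SZ), mul(Z, SZ)), SSZ))
  [4] S(add(add(S(add(SSZ, SZ)), mul(Z, SZ)), SSZ))
  [5] S(add(S(add(add(SSZ, SZ), mul(Z, SZ))), SSZ))
  [6] S(S(add(add(add(SSZ, SZ), mul(Z, SZ)), SSZ)))
  [7] S(S(add(add(S(add(SZ, SZ)), mul(Z, SZ)), SSZ)))
  [8] S(S(add(S(add(add(SZ, SZ), mul(Z, SZ))), SSZ)))
  [9] S(S(S(add(add(add(SZ, SZ), mul(Z, SZ)), SSZ))))
  [10] S(S(S(add(add(S(add(Z, SZ)), mul(Z, SZ)), SSZ))))
  [11] S(S(S(add(S(add(add(Z, SZ), mul(Z, SZ))), SSZ))))
  [12] S(S(S(S(add(add(add(Z, SZ), mul(Z, SZ)), SSZ)))))
  [13] S(S(S(S(add(add(SZ, mul(Z, SZ)), SSZ)))))
  [14] S(S(S(S(add(S(add(Z, mul(Z, SZ))), SSZ)))))
  [15] S(S(S(S(S(add(add(Z, mul(Z, SZ)), SSZ))))))
  [16] S(S(S(S(S(add(mul(Z, SZ), SSZ))))))
  [17] S(S(S(S(S(add(Z, SSZ))))))
  [18] S^7(Z)

Term B:
  start: add(add(SSSZ, S^4(Z)), mul(mul(SZ, SZ), mul(SZ, Z)))
  [1] add(S(add(SSZ, S^4(Z))), mul(mul(SZ, SZ), mul(SZ, Z)))
  [2] S(add(add(SSZ, S^4(Z)), mul(mul(SZ, SZ), mul(SZ, Z))))
  [3] S(add(S(add(SZ, S^4(Z))), mul(mul(SZ, SZ), mul(SZ, Z))))
  [4] S(S(add(add(SZ, S^4(Z)), mul(mul(SZ, SZ), mul(SZ, Z)))))
  [5] S(S(add(S(add(Z, S^4(Z))), mul(mul(SZ, SZ), mul(SZ, Z)))))
  [6] S(S(S(add(add(Z, S^4(Z)), mul(mul(SZ, SZ), mul(SZ, Z))))))
  [7] S(S(S(add(S^4(Z), mul(mul(SZ, SZ), mul(SZ, Z))))))
  [8] S(S(S(S(add(SSSZ, mul(mul(SZ, SZ), mul(SZ, Z)))))))
  [9] S(S(S(S(S(add(SSZ, mul(mul(SZ, SZ), mul(SZ, Z))))))))
  [10] S(S(S(S(S(S(add(SZ, mul(mul(SZ, SZ), mul(SZ, Z)))))))))
  [11] S(S(S(S(S(S(S(add(Z, mul(mul(SZ, SZ), mul(SZ, Z))))))))))
  [12] S(S(S(S(S(S(S(mul(mul(SZ, SZ), mul(SZ, Z)))))))))
  [13] S(S(S(S(S(S(S(mul(add(SZ, mul(Z, SZ)), mul(SZ, Z)))))))))
  [14] S(S(S(S(S(S(S(mul(S(add(Z, mul(Z, SZ))), mul(SZ, Z)))))))))
  [15] S(S(S(S(S(S(S(add(mul(SZ, Z), mul(add(Z, mul(Z, SZ)), mul(SZ, Z))))))))))
  [16] S(S(S(S(S(S(S(add(add(Z, mul(Z, Z)), mul(add(Z, mul(Z, SZ)), mul(SZ, Z))))))))))
  [17] S(S(S(S(S(S(S(add(mul(Z, Z), mul(add(Z, mul(Z, SZ)), mul(SZ, Z))))))))))
  [18] S(S(S(S(S(S(S(add(Z, mul(add(Z, mul(Z, SZ)), mul(SZ, Z))))))))))
  [19] S(S(S(S(S(S(S(mul(add(Z, mul(Z, SZ)), mul(SZ, Z)))))))))
  [20] S(S(S(S(S(S(S(mul(mul(Z, SZ), mul(SZ, Z)))))))))
  [21] S(S(S(S(S(S(S(mul(Z, mul(SZ, Z)))))))))
  [22] S^7(Z)

Answer: SAME — A ⇓ S^7(Z), B ⇓ S^7(Z)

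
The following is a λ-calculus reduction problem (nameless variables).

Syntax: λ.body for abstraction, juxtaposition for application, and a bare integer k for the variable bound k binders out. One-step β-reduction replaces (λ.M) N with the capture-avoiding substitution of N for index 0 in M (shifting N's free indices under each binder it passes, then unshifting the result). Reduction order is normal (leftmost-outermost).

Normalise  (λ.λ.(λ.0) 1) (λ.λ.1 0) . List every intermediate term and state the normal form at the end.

  start: (λ.λ.(λ.0) 1) (λ.λ.1 0)
  step 1: λ.(λ.0) (λ.λ.1 0)
  step 2: λ.λ.λ.1 0

Answer: normal form = λ.λ.λ.1 0  (in 2 steps)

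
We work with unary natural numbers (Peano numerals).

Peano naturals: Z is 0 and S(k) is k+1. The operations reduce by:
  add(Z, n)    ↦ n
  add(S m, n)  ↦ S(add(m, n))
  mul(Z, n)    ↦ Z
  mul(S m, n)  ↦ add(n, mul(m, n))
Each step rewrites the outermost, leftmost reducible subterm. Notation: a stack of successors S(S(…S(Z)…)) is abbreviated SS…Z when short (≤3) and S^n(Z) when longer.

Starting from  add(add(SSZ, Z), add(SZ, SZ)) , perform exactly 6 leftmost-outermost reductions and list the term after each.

  start: add(add(SSZ, Z), add(SZ, SZ))
  →1  add(S(add(SZ, Z)), add(SZ, SZ))
  →2  S(add(add(SZ, Z), add(SZ, SZ)))
  →3  S(add(S(add(Z, Z)), add(SZ, SZ)))
  →4  S(S(add(add(Z, Z), add(SZ, SZ))))
  →5  S(S(add(Z, add(SZ, SZ))))
  →6  S(S(add(SZ, SZ)))

Answer: after 6 steps: S(S(add(SZ, SZ)))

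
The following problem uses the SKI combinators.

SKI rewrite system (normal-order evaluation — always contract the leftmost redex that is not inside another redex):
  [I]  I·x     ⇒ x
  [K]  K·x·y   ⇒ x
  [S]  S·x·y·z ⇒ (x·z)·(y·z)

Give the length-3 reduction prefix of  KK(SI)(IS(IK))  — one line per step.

  start: KK(SI)(IS(IK))
  step 1: K(IS(IK))
  step 2: K(S(IK))
  step 3: K(SK)

Answer: after 3 steps: K(SK)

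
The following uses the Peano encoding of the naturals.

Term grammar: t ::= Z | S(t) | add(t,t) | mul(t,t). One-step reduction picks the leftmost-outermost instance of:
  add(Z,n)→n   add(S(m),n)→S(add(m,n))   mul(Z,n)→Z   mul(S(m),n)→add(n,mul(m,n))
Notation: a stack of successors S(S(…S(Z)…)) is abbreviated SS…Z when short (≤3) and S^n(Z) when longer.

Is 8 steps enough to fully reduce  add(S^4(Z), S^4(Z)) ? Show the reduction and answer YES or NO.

  start: add(S^4(Z), S^4(Z))
  step 1: S(add(SSSZ, S^4(Z)))
  step 2: S(S(add(SSZ, S^4(Z))))
  step 3: S(S(S(add(SZ, S^4(Z)))))
  step 4: S(S(S(S(add(Z, S^4(Z))))))
  step 5: S^8(Z)

Answer: YES — reaches normal form S^8(Z) in 5 ≤ 8 steps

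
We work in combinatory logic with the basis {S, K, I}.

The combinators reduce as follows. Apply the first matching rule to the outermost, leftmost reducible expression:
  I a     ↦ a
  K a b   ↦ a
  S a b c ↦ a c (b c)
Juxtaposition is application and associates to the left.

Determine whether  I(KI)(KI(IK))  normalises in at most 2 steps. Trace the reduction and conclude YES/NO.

  start: I(KI)(KI(IK))
  →1  KI(KI(IK))
  →2  I

Answer: YES — reaches normal form I in 2 ≤ 2 steps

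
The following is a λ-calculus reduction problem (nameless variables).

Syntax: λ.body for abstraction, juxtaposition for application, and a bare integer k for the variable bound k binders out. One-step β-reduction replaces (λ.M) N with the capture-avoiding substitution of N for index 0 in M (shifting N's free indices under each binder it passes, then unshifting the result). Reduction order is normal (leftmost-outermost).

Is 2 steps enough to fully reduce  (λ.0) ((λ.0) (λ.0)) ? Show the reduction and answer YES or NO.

  start: (λ.0) ((λ.0) (λ.0))
  →1  (λ.0) (λ.0)
  →2  λ.0

Answer: YES — reaches normal form λ.0 in 2 ≤ 2 steps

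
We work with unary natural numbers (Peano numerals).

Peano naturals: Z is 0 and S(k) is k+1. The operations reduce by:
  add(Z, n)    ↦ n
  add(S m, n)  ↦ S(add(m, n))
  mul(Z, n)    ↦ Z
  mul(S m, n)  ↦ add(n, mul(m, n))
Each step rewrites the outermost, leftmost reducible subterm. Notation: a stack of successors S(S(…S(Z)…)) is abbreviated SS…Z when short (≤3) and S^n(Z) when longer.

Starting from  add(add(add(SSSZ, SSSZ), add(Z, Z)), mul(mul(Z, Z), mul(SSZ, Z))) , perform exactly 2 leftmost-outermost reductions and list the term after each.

  start: add(add(add(SSSZ, SSSZ), add(Z, Z)), mul(mul(Z, Z), mul(SSZ, Z)))
  step 1: add(add(S(add(SSZ, SSSZ)), add(Z, Z)), mul(mul(Z, Z), mul(SSZ, Z)))
  step 2: add(S(add(add(SSZ, SSSZ), add(Z, Z))), mul(mul(Z, Z), mul(SSZ, Z)))

Answer: after 2 steps: add(S(add(add(SSZ, SSSZ), add(Z, Z))), mul(mul(Z, Z), mul(SSZ, Z)))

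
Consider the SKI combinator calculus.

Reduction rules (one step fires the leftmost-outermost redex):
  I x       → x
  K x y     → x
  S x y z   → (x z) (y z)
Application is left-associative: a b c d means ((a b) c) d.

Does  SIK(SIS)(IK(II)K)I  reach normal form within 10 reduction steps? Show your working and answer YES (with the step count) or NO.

Answer: NO — after 10 steps the term is I(S(IK(II)K))I, not yet normal

Reduction:
  start: SIK(SIS)(IK(II)K)I
  →1  I(SIS)(K(SIS))(IK(II)K)I
  →2  SIS(K(SIS))(IK(II)K)I
  →3  I(K(SIS))(S(K(SIS)))(IK(II)K)I
  →4  K(SIS)(S(K(SIS)))(IK(II)K)I
  →5  SIS(IK(II)K)I
  →6  I(IK(II)K)(S(IK(II)K))I
  →7  IK(II)K(S(IK(II)K))I
  →8  K(II)K(S(IK(II)K))I
  →9  II(S(IK(II)K))I
  →10  I(S(IK(II)K))I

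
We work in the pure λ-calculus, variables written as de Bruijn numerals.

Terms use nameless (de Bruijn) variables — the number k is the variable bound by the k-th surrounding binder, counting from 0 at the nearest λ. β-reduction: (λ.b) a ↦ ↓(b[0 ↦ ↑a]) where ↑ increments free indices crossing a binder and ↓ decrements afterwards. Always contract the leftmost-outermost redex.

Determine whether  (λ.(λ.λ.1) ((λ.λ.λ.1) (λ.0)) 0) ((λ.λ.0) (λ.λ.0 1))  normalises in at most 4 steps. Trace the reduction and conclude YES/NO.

  start: (λ.(λ.λ.1) ((λ.λ.λ.1) (λ.0)) 0) ((λ.λ.0) (λ.λ.0 1))
  step 1: (λ.λ.1) ((λ.λ.λ.1) (λ.0)) ((λ.λ.0) (λ.λ.0 1))
  step 2: (λ.(λ.λ.λ.1) (λ.0)) ((λ.λ.0) (λ.λ.0 1))
  step 3: (λ.λ.λ.1) (λ.0)
  step 4: λ.λ.1

Answer: YES — reaches normal form λ.λ.1 in 4 ≤ 4 steps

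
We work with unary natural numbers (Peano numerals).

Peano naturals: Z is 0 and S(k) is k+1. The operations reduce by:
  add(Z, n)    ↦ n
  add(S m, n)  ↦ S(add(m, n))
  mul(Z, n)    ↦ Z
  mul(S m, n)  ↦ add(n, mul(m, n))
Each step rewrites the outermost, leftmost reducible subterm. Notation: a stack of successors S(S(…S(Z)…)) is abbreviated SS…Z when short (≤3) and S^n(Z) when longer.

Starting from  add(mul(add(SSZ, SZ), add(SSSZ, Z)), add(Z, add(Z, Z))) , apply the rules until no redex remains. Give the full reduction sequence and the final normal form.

Answer: normal form = S^9(Z)  (in 43 steps)

Derivation:
  start: add(mul(add(SSZ, SZ), add(SSSZ, Z)), add(Z, add(Z, Z)))
  step 1: add(mul(S(add(SZ, SZ)), add(SSSZ, Z)), add(Z, add(Z, Z)))
  step 2: add(add(add(SSSZ, Z), mul(add(SZ, SZ), add(SSSZ, Z))), add(Z, add(Z, Z)))
  step 3: add(add(S(add(SSZ, Z)), mul(add(SZ, SZ), add(SSSZ, Z))), add(Z, add(Z, Z)))
  step 4: add(S(add(add(SSZ, Z), mul(add(SZ, SZ), add(SSSZ, Z)))), add(Z, add(Z, Z)))
  step 5: S(add(add(add(SSZ, Z), mul(add(SZ, SZ), add(SSSZ, Z))), add(Z, add(Z, Z))))
  step 6: S(add(add(S(add(SZ, Z)), mul(add(SZ, SZ), add(SSSZ, Z))), add(Z, add(Z, Z))))
  step 7: S(add(S(add(add(SZ, Z), mul(add(SZ, SZ), add(SSSZ, Z)))), add(Z, add(Z, Z))))
  step 8: S(S(add(add(add(SZ, Z), mul(add(SZ, SZ), add(SSSZ, Z))), add(Z, add(Z, Z)))))
  step 9: S(S(add(add(S(add(Z, Z)), mul(add(SZ, SZ), add(SSSZ, Z))), add(Z, add(Z, Z)))))
  step 10: S(S(add(S(add(add(Z, Z), mul(add(SZ, SZ), add(SSSZ, Z)))), add(Z, add(Z, Z)))))
  step 11: S(S(S(add(add(add(Z, Z), mul(add(SZ, SZ), add(SSSZ, Z))), add(Z, add(Z, Z))))))
  step 12: S(S(S(add(add(Z, mul(add(SZ, SZ), add(SSSZ, Z))), add(Z, add(Z, Z))))))
  step 13: S(S(S(add(mul(add(SZ, SZ), add(SSSZ, Z)), add(Z, add(Z, Z))))))
  step 14: S(S(S(add(mul(S(add(Z, SZ)), add(SSSZ, Z)), add(Z, add(Z, Z))))))
  step 15: S(S(S(add(add(add(SSSZ, Z), mul(add(Z, SZ), add(SSSZ, Z))), add(Z, add(Z, Z))))))
  step 16: S(S(S(add(add(S(add(SSZ, Z)), mul(add(Z, SZ), add(SSSZ, Z))), add(Z, add(Z, Z))))))
  step 17: S(S(S(add(S(add(add(SSZ, Z), mul(add(Z, SZ), add(SSSZ, Z)))), add(Z, add(Z, Z))))))
  step 18: S(S(S(S(add(add(add(SSZ, Z), mul(add(Z, SZ), add(SSSZ, Z))), add(Z, add(Z, Z)))))))
  step 19: S(S(S(S(add(add(S(add(SZ, Z)), mul(add(Z, SZ), add(SSSZ, Z))), add(Z, add(Z, Z)))))))
  step 20: S(S(S(S(add(S(add(add(SZ, Z), mul(add(Z, SZ), add(SSSZ, Z)))), add(Z, add(Z, Z)))))))
  step 21: S(S(S(S(S(add(add(add(SZ, Z), mul(add(Z, SZ), add(SSSZ, Z))), add(Z, add(Z, Z))))))))
  step 22: S(S(S(S(S(add(add(S(add(Z, Z)), mul(add(Z, SZ), add(SSSZ, Z))), add(Z, add(Z, Z))))))))
  step 23: S(S(S(S(S(add(S(add(add(Z, Z), mul(add(Z, SZ), add(SSSZ, Z)))), add(Z, add(Z, Z))))))))
  step 24: S(S(S(S(S(S(add(add(add(Z, Z), mul(add(Z, SZ), add(SSSZ, Z))), add(Z, add(Z, Z)))))))))
  step 25: S(S(S(S(S(S(add(add(Z, mul(add(Z, SZ), add(SSSZ, Z))), add(Z, add(Z, Z)))))))))
  step 26: S(S(S(S(S(S(add(mul(add(Z, SZ), add(SSSZ, Z)), add(Z, add(Z, Z)))))))))
  step 27: S(S(S(S(S(S(add(mul(SZ, add(SSSZ, Z)), add(Z, add(Z, Z)))))))))
  step 28: S(S(S(S(S(S(add(add(add(SSSZ, Z), mul(Z, add(SSSZ, Z))), add(Z, add(Z, Z)))))))))
  step 29: S(S(S(S(S(S(add(add(S(add(SSZ, Z)), mul(Z, add(SSSZ, Z))), add(Z, add(Z, Z)))))))))
  step 30: S(S(S(S(S(S(add(S(add(add(SSZ, Z), mul(Z, add(SSSZ, Z)))), add(Z, add(Z, Z)))))))))
  step 31: S(S(S(S(S(S(S(add(add(add(SSZ, Z), mul(Z, add(SSSZ, Z))), add(Z, add(Z, Z))))))))))
  step 32: S(S(S(S(S(S(S(add(add(S(add(SZ, Z)), mul(Z, add(SSSZ, Z))), add(Z, add(Z, Z))))))))))
  step 33: S(S(S(S(S(S(S(add(S(add(add(SZ, Z), mul(Z, add(SSSZ, Z)))), add(Z, add(Z, Z))))))))))
  step 34: S(S(S(S(S(S(S(S(add(add(add(SZ, Z), mul(Z, add(SSSZ, Z))), add(Z, add(Z, Z)))))))))))
  step 35: S(S(S(S(S(S(S(S(add(add(S(add(Z, Z)), mul(Z, add(SSSZ, Z))), add(Z, add(Z, Z)))))))))))
  step 36: S(S(S(S(S(S(S(S(add(S(add(add(Z, Z), mul(Z, add(SSSZ, Z)))), add(Z, add(Z, Z)))))))))))
  step 37: S(S(S(S(S(S(S(S(S(add(add(add(Z, Z), mul(Z, add(SSSZ, Z))), add(Z, add(Z, Z))))))))))))
  step 38: S(S(S(S(S(S(S(S(S(add(add(Z, mul(Z, add(SSSZ, Z))), add(Z, add(Z, Z))))))))))))
  step 39: S(S(S(S(S(S(S(S(S(add(mul(Z, add(SSSZ, Z)), add(Z, add(Z, Z))))))))))))
  step 40: S(S(S(S(S(S(S(S(S(add(Z, add(Z, add(Z, Z))))))))))))
  step 41: S(S(S(S(S(S(S(S(S(add(Z, add(Z, Z)))))))))))
  step 42: S(S(S(S(S(S(S(S(S(add(Z, Z))))))))))
  step 43: S^9(Z)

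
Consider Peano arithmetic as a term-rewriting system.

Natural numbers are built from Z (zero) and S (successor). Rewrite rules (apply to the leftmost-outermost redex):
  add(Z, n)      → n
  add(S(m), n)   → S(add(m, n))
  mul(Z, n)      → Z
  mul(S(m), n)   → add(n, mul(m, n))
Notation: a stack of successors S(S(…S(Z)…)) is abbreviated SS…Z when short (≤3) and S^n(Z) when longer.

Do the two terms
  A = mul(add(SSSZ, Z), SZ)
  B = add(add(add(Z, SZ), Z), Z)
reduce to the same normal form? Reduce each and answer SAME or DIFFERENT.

Answer: DIFFERENT — A ⇓ SSSZ, B ⇓ SZ

Working:
Term A:
  start: mul(add(SSSZ, Z), SZ)
  [1] mul(S(add(SSZ, Z)), SZ)
  [2] add(SZ, mul(add(SSZ, Z), SZ))
  [3] S(add(Z, mul(add(SSZ, Z), SZ)))
  [4] S(mul(add(SSZ, Z), SZ))
  [5] S(mul(S(add(SZ, Z)), SZ))
  [6] S(add(SZ, mul(add(SZ, Z), SZ)))
  [7] S(S(add(Z, mul(add(SZ, Z), SZ))))
  [8] S(S(mul(add(SZ, Z), SZ)))
  [9] S(S(mul(S(add(Z, Z)), SZ)))
  [10] S(S(add(SZ, mul(add(Z, Z), SZ))))
  [11] S(S(S(add(Z, mul(add(Z, Z), SZ)))))
  [12] S(S(S(mul(add(Z, Z), SZ))))
  [13] S(S(S(mul(Z, SZ))))
  [14] SSSZ

Term B:
  start: add(add(add(Z, SZ), Z), Z)
  [1] add(add(SZ, Z), Z)
  [2] add(S(add(Z, Z)), Z)
  [3] S(add(add(Z, Z), Z))
  [4] S(add(Z, Z))
  [5] SZ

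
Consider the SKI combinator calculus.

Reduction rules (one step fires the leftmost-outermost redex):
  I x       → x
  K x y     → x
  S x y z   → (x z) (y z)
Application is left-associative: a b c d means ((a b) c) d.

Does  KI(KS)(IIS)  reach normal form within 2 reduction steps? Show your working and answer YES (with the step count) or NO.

Answer: NO — after 2 steps the term is IIS, not yet normal

Derivation:
  start: KI(KS)(IIS)
  step 1: I(IIS)
  step 2: IIS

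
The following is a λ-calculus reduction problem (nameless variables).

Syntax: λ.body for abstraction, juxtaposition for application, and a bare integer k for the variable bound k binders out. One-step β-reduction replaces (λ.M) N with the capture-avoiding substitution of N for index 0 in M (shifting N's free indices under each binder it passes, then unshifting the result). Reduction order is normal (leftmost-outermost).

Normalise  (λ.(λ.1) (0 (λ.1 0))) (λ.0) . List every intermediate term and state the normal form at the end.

Answer: normal form = λ.0  (in 2 steps)

Reduction:
  start: (λ.(λ.1) (0 (λ.1 0))) (λ.0)
  →1  (λ.λ.0) ((λ.0) (λ.(λ.0) 0))
  →2  λ.0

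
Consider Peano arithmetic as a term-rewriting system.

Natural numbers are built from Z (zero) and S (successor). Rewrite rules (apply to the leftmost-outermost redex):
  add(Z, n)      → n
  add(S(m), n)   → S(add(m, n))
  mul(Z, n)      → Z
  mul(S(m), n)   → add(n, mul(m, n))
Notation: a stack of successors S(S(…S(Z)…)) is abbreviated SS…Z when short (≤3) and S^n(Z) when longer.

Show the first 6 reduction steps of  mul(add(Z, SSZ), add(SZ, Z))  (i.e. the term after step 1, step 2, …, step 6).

  start: mul(add(Z, SSZ), add(SZ, Z))
  →1  mul(SSZ, add(SZ, Z))
  →2  add(add(SZ, Z), mul(SZ, add(SZ, Z)))
  →3  add(S(add(Z, Z)), mul(SZ, add(SZ, Z)))
  →4  S(add(add(Z, Z), mul(SZ, add(SZ, Z))))
  →5  S(add(Z, mul(SZ, add(SZ, Z))))
  →6  S(mul(SZ, add(SZ, Z)))

Answer: after 6 steps: S(mul(SZ, add(SZ, Z)))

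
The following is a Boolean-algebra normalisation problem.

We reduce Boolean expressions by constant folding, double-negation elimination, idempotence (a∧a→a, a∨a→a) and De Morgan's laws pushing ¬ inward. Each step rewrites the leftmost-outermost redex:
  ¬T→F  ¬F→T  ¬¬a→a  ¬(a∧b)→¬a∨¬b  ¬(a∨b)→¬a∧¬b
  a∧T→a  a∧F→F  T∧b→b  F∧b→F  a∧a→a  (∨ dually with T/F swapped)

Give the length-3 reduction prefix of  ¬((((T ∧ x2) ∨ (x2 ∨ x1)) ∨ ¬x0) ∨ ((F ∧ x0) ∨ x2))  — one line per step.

  start: ¬((((T ∧ x2) ∨ (x2 ∨ x1)) ∨ ¬x0) ∨ ((F ∧ x0) ∨ x2))
  step 1: ¬(((T ∧ x2) ∨ (x2 ∨ x1)) ∨ ¬x0) ∧ ¬((F ∧ x0) ∨ x2)
  step 2: (¬((T ∧ x2) ∨ (x2 ∨ x1)) ∧ ¬¬x0) ∧ ¬((F ∧ x0) ∨ x2)
  step 3: ((¬(T ∧ x2) ∧ ¬(x2 ∨ x1)) ∧ ¬¬x0) ∧ ¬((F ∧ x0) ∨ x2)

Answer: after 3 steps: ((¬(T ∧ x2) ∧ ¬(x2 ∨ x1)) ∧ ¬¬x0) ∧ ¬((F ∧ x0) ∨ x2)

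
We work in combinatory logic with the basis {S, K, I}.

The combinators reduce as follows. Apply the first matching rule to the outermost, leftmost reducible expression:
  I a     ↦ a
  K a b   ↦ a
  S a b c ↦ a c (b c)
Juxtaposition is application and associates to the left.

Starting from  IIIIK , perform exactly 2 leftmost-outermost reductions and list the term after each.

  start: IIIIK
  step 1: IIIK
  step 2: IIK

Answer: after 2 steps: IIK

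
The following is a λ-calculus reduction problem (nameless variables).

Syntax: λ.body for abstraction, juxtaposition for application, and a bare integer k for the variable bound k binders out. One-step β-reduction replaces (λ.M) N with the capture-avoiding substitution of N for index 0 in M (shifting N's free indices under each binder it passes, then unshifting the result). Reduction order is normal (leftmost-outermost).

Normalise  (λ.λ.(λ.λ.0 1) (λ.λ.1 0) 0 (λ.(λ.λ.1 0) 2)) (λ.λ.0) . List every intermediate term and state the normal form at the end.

  start: (λ.λ.(λ.λ.0 1) (λ.λ.1 0) 0 (λ.(λ.λ.1 0) 2)) (λ.λ.0)
  [1] λ.(λ.λ.0 1) (λ.λ.1 0) 0 (λ.(λ.λ.1 0) (λ.λ.0))
  [2] λ.(λ.0 (λ.λ.1 0)) 0 (λ.(λ.λ.1 0) (λ.λ.0))
  [3] λ.0 (λ.λ.1 0) (λ.(λ.λ.1 0) (λ.λ.0))
  [4] λ.0 (λ.λ.1 0) (λ.λ.(λ.λ.0) 0)
  [5] λ.0 (λ.λ.1 0) (λ.λ.λ.0)

Answer: normal form = λ.0 (λ.λ.1 0) (λ.λ.λ.0)  (in 5 steps)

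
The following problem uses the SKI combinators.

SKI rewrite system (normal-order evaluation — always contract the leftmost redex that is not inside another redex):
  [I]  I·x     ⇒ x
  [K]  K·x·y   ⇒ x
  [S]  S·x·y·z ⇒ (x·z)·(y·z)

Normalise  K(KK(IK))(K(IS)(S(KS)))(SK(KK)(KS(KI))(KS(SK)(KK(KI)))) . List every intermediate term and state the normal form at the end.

Answer: normal form = K(S(SK))  (in 7 steps)

Derivation:
  start: K(KK(IK))(K(IS)(S(KS)))(SK(KK)(KS(KI))(KS(SK)(KK(KI))))
  →1  KK(IK)(SK(KK)(KS(KI))(KS(SK)(KK(KI))))
  →2  K(SK(KK)(KS(KI))(KS(SK)(KK(KI))))
  →3  K(K(KS(KI))(KK(KS(KI)))(KS(SK)(KK(KI))))
  →4  K(KS(KI)(KS(SK)(KK(KI))))
  →5  K(S(KS(SK)(KK(KI))))
  →6  K(S(S(KK(KI))))
  →7  K(S(SK))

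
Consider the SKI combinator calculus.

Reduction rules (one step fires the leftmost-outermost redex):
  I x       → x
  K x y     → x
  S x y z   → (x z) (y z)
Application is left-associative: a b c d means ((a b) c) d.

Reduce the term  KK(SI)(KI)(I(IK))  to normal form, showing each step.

  start: KK(SI)(KI)(I(IK))
  [1] K(KI)(I(IK))
  [2] KI

Answer: normal form = KI  (in 2 steps)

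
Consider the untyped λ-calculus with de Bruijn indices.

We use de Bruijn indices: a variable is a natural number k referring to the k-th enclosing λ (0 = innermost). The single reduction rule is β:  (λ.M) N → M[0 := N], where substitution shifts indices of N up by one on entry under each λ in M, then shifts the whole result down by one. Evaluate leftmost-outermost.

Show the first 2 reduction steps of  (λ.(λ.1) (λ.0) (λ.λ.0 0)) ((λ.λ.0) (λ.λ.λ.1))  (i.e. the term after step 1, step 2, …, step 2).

Answer: after 2 steps: (λ.λ.0) (λ.λ.λ.1) (λ.λ.0 0)

Working:
  start: (λ.(λ.1) (λ.0) (λ.λ.0 0)) ((λ.λ.0) (λ.λ.λ.1))
  step 1: (λ.(λ.λ.0) (λ.λ.λ.1)) (λ.0) (λ.λ.0 0)
  step 2: (λ.λ.0) (λ.λ.λ.1) (λ.λ.0 0)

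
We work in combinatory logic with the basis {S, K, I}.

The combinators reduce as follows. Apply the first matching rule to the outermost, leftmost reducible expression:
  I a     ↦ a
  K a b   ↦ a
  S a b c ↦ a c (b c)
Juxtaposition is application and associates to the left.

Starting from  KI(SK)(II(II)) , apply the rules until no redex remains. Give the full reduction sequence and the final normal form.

  start: KI(SK)(II(II))
  [1] I(II(II))
  [2] II(II)
  [3] I(II)
  [4] II
  [5] I

Answer: normal form = I  (in 5 steps)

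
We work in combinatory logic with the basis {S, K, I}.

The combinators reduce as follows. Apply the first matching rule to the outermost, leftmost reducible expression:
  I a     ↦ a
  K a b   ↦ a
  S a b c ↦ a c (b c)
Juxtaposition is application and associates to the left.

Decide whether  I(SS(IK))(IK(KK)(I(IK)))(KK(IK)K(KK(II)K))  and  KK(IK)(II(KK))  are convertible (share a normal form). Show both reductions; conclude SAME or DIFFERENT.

Term A:
  start: I(SS(IK))(IK(KK)(I(IK)))(KK(IK)K(KK(II)K))
  →1  SS(IK)(IK(KK)(I(IK)))(KK(IK)K(KK(II)K))
  →2  S(IK(KK)(I(IK)))(IK(IK(KK)(I(IK))))(KK(IK)K(KK(II)K))
  →3  IK(KK)(I(IK))(KK(IK)K(KK(II)K))(IK(IK(KK)(I(IK)))(KK(IK)K(KK(II)K)))
  →4  K(KK)(I(IK))(KK(IK)K(KK(II)K))(IK(IK(KK)(I(IK)))(KK(IK)K(KK(II)K)))
  →5  KK(KK(IK)K(KK(II)K))(IK(IK(KK)(I(IK)))(KK(IK)K(KK(II)K)))
  →6  K(IK(IK(KK)(I(IK)))(KK(IK)K(KK(II)K)))
  →7  K(K(IK(KK)(I(IK)))(KK(IK)K(KK(II)K)))
  →8  K(IK(KK)(I(IK)))
  →9  K(K(KK)(I(IK)))
  →10  K(KK)

Term B:
  start: KK(IK)(II(KK))
  →1  K(II(KK))
  →2  K(I(KK))
  →3  K(KK)

Answer: SAME — A ⇓ K(KK), B ⇓ K(KK)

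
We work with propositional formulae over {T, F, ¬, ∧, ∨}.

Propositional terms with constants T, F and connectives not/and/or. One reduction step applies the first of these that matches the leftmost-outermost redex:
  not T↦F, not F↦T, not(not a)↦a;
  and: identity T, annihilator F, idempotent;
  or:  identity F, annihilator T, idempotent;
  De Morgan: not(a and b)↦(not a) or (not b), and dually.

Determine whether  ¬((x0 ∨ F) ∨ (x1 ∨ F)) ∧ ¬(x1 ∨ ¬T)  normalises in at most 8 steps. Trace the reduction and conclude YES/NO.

  start: ¬((x0 ∨ F) ∨ (x1 ∨ F)) ∧ ¬(x1 ∨ ¬T)
  [1] (¬(x0 ∨ F) ∧ ¬(x1 ∨ F)) ∧ ¬(x1 ∨ ¬T)
  [2] ((¬x0 ∧ ¬F) ∧ ¬(x1 ∨ F)) ∧ ¬(x1 ∨ ¬T)
  [3] ((¬x0 ∧ T) ∧ ¬(x1 ∨ F)) ∧ ¬(x1 ∨ ¬T)
  [4] (¬x0 ∧ ¬(x1 ∨ F)) ∧ ¬(x1 ∨ ¬T)
  [5] (¬x0 ∧ (¬x1 ∧ ¬F)) ∧ ¬(x1 ∨ ¬T)
  [6] (¬x0 ∧ (¬x1 ∧ T)) ∧ ¬(x1 ∨ ¬T)
  [7] (¬x0 ∧ ¬x1) ∧ ¬(x1 ∨ ¬T)
  [8] (¬x0 ∧ ¬x1) ∧ (¬x1 ∧ ¬¬T)

Answer: NO — after 8 steps the term is (¬x0 ∧ ¬x1) ∧ (¬x1 ∧ ¬¬T), not yet normal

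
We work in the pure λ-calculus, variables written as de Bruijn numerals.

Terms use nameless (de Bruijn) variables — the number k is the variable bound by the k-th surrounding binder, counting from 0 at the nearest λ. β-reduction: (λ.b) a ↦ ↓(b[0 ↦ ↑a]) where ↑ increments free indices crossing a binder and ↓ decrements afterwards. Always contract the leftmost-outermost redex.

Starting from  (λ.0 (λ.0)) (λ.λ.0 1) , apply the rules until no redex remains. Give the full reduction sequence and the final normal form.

  start: (λ.0 (λ.0)) (λ.λ.0 1)
  →1  (λ.λ.0 1) (λ.0)
  →2  λ.0 (λ.0)

Answer: normal form = λ.0 (λ.0)  (in 2 steps)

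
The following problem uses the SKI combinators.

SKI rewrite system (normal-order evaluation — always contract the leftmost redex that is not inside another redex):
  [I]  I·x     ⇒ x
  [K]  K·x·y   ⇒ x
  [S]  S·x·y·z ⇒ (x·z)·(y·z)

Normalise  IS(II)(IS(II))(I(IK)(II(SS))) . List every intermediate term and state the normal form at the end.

  start: IS(II)(IS(II))(I(IK)(II(SS)))
  →1  S(II)(IS(II))(I(IK)(II(SS)))
  →2  II(I(IK)(II(SS)))(IS(II)(I(IK)(II(SS))))
  →3  I(I(IK)(II(SS)))(IS(II)(I(IK)(II(SS))))
  →4  I(IK)(II(SS))(IS(II)(I(IK)(II(SS))))
  →5  IK(II(SS))(IS(II)(I(IK)(II(SS))))
  →6  K(II(SS))(IS(II)(I(IK)(II(SS))))
  →7  II(SS)
  →8  I(SS)
  →9  SS

Answer: normal form = SS  (in 9 steps)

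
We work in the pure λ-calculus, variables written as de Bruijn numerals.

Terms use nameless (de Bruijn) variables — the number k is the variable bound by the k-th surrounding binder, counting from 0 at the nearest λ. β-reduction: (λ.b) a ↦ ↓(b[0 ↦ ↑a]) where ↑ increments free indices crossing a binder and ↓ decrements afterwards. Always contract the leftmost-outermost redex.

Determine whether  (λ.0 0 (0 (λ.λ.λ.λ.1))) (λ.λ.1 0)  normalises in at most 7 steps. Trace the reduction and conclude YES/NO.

  start: (λ.0 0 (0 (λ.λ.λ.λ.1))) (λ.λ.1 0)
  step 1: (λ.λ.1 0) (λ.λ.1 0) ((λ.λ.1 0) (λ.λ.λ.λ.1))
  step 2: (λ.(λ.λ.1 0) 0) ((λ.λ.1 0) (λ.λ.λ.λ.1))
  step 3: (λ.λ.1 0) ((λ.λ.1 0) (λ.λ.λ.λ.1))
  step 4: λ.(λ.λ.1 0) (λ.λ.λ.λ.1) 0
  step 5: λ.(λ.(λ.λ.λ.λ.1) 0) 0
  step 6: λ.(λ.λ.λ.λ.1) 0
  step 7: λ.λ.λ.λ.1

Answer: YES — reaches normal form λ.λ.λ.λ.1 in 7 ≤ 7 steps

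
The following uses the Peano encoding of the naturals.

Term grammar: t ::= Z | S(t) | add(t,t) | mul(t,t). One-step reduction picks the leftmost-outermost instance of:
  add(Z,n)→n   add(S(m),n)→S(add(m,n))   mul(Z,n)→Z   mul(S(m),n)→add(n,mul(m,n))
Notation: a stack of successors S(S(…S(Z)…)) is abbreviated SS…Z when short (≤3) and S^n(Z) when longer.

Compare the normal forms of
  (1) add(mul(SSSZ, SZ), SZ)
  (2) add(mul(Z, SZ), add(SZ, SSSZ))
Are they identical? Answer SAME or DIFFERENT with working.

Term A:
  start: add(mul(SSSZ, SZ), SZ)
  step 1: add(add(SZ, mul(SSZ, SZ)), SZ)
  step 2: add(S(add(Z, mul(SSZ, SZ))), SZ)
  step 3: S(add(add(Z, mul(SSZ, SZ)), SZ))
  step 4: S(add(mul(SSZ, SZ), SZ))
  step 5: S(add(add(SZ, mul(SZ, SZ)), SZ))
  step 6: S(add(S(add(Z, mul(SZ, SZ))), SZ))
  step 7: S(S(add(add(Z, mul(SZ, SZ)), SZ)))
  step 8: S(S(add(mul(SZ, SZ), SZ)))
  step 9: S(S(add(add(SZ, mul(Z, SZ)), SZ)))
  step 10: S(S(add(S(add(Z, mul(Z, SZ))), SZ)))
  step 11: S(S(S(add(add(Z, mul(Z, SZ)), SZ))))
  step 12: S(S(S(add(mul(Z, SZ), SZ))))
  step 13: S(S(S(add(Z, SZ))))
  step 14: S^4(Z)

Term B:
  start: add(mul(Z, SZ), add(SZ, SSSZ))
  step 1: add(Z, add(SZ, SSSZ))
  step 2: add(SZ, SSSZ)
  step 3: S(add(Z, SSSZ))
  step 4: S^4(Z)

Answer: SAME — A ⇓ S^4(Z), B ⇓ S^4(Z)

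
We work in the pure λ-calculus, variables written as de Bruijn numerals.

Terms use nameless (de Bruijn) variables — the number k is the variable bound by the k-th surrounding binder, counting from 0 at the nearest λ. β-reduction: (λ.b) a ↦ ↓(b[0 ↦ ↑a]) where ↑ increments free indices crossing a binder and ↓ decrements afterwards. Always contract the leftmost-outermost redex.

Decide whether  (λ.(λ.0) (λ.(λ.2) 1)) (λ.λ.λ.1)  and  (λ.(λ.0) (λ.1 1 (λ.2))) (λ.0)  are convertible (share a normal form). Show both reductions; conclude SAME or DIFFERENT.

Answer: DIFFERENT — A ⇓ λ.λ.λ.λ.1, B ⇓ λ.λ.λ.0

Reduction:
Term A:
  start: (λ.(λ.0) (λ.(λ.2) 1)) (λ.λ.λ.1)
  step 1: (λ.0) (λ.(λ.λ.λ.λ.1) (λ.λ.λ.1))
  step 2: λ.(λ.λ.λ.λ.1) (λ.λ.λ.1)
  step 3: λ.λ.λ.λ.1

Term B:
  start: (λ.(λ.0) (λ.1 1 (λ.2))) (λ.0)
  step 1: (λ.0) (λ.(λ.0) (λ.0) (λ.λ.0))
  step 2: λ.(λ.0) (λ.0) (λ.λ.0)
  step 3: λ.(λ.0) (λ.λ.0)
  step 4: λ.λ.λ.0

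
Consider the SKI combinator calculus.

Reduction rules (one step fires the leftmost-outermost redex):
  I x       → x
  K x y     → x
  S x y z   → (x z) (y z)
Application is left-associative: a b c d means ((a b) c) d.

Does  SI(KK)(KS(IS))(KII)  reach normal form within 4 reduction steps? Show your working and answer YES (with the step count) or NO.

Answer: NO — after 4 steps the term is SK(KII), not yet normal

Derivation:
  start: SI(KK)(KS(IS))(KII)
  step 1: I(KS(IS))(KK(KS(IS)))(KII)
  step 2: KS(IS)(KK(KS(IS)))(KII)
  step 3: S(KK(KS(IS)))(KII)
  step 4: SK(KII)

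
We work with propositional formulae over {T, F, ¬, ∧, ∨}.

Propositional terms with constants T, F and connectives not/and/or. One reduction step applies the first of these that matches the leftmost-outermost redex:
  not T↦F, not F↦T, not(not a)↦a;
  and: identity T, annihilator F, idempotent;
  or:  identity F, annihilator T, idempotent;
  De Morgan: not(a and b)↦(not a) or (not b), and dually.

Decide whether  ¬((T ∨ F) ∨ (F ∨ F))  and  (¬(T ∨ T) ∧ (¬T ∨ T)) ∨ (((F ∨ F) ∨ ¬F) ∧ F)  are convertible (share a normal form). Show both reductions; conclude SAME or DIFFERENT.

Term A:
  start: ¬((T ∨ F) ∨ (F ∨ F))
  [1] ¬(T ∨ F) ∧ ¬(F ∨ F)
  [2] (¬T ∧ ¬F) ∧ ¬(F ∨ F)
  [3] (F ∧ ¬F) ∧ ¬(F ∨ F)
  [4] F ∧ ¬(F ∨ F)
  [5] F

Term B:
  start: (¬(T ∨ T) ∧ (¬T ∨ T)) ∨ (((F ∨ F) ∨ ¬F) ∧ F)
  [1] ((¬T ∧ ¬T) ∧ (¬T ∨ T)) ∨ (((F ∨ F) ∨ ¬F) ∧ F)
  [2] (¬T ∧ (¬T ∨ T)) ∨ (((F ∨ F) ∨ ¬F) ∧ F)
  [3] (F ∧ (¬T ∨ T)) ∨ (((F ∨ F) ∨ ¬F) ∧ F)
  [4] F ∨ (((F ∨ F) ∨ ¬F) ∧ F)
  [5] ((F ∨ F) ∨ ¬F) ∧ F
  [6] F

Answer: SAME — A ⇓ F, B ⇓ F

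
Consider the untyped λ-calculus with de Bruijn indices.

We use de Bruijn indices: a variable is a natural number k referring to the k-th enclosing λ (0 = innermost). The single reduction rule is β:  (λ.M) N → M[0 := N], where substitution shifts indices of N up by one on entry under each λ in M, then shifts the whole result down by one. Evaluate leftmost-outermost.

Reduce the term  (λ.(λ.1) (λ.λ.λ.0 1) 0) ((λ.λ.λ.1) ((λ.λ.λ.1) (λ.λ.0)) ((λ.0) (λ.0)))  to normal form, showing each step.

  start: (λ.(λ.1) (λ.λ.λ.0 1) 0) ((λ.λ.λ.1) ((λ.λ.λ.1) (λ.λ.0)) ((λ.0) (λ.0)))
  →1  (λ.(λ.λ.λ.1) ((λ.λ.λ.1) (λ.λ.0)) ((λ.0) (λ.0))) (λ.λ.λ.0 1) ((λ.λ.λ.1) ((λ.λ.λ.1) (λ.λ.0)) ((λ.0) (λ.0)))
  →2  (λ.λ.λ.1) ((λ.λ.λ.1) (λ.λ.0)) ((λ.0) (λ.0)) ((λ.λ.λ.1) ((λ.λ.λ.1) (λ.λ.0)) ((λ.0) (λ.0)))
  →3  (λ.λ.1) ((λ.0) (λ.0)) ((λ.λ.λ.1) ((λ.λ.λ.1) (λ.λ.0)) ((λ.0) (λ.0)))
  →4  (λ.(λ.0) (λ.0)) ((λ.λ.λ.1) ((λ.λ.λ.1) (λ.λ.0)) ((λ.0) (λ.0)))
  →5  (λ.0) (λ.0)
  →6  λ.0

Answer: normal form = λ.0  (in 6 steps)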